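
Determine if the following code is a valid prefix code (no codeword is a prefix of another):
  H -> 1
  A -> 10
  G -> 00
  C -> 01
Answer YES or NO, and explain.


Checking each pair (does one codeword prefix another?):
  H='1' vs A='10': prefix -- VIOLATION

NO -- this is NOT a valid prefix code. H (1) is a prefix of A (10).


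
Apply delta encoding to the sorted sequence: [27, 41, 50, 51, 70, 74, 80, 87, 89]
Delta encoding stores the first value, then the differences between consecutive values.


First value: 27
Deltas:
  41 - 27 = 14
  50 - 41 = 9
  51 - 50 = 1
  70 - 51 = 19
  74 - 70 = 4
  80 - 74 = 6
  87 - 80 = 7
  89 - 87 = 2


Delta encoded: [27, 14, 9, 1, 19, 4, 6, 7, 2]


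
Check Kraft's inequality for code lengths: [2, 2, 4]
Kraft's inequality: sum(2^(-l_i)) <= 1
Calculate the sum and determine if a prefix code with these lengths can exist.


Sum = 2^(-2) + 2^(-2) + 2^(-4)
    = 0.25 + 0.25 + 0.0625
    = 9/16 = 0.5625
Since 0.5625 <= 1, Kraft's inequality IS satisfied.
A prefix code with these lengths CAN exist.

Kraft sum = 0.5625. Satisfied.


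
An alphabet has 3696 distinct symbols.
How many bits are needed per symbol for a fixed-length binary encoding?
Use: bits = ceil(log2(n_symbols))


log2(3696) = 11.8517
Bracket: 2^11 = 2048 < 3696 <= 2^12 = 4096
So ceil(log2(3696)) = 12

bits = ceil(log2(3696)) = ceil(11.8517) = 12 bits


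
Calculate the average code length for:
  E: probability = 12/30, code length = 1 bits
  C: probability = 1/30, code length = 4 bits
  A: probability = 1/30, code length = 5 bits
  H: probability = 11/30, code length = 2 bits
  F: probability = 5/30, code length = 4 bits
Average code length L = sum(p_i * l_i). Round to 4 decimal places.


Weighted contributions p_i * l_i:
  E: (12/30) * 1 = 12/30
  C: (1/30) * 4 = 4/30
  A: (1/30) * 5 = 5/30
  H: (11/30) * 2 = 22/30
  F: (5/30) * 4 = 20/30
Sum = (12 + 4 + 5 + 22 + 20)/30 = 63/30

L = 63/30 = 2.1000 bits/symbol


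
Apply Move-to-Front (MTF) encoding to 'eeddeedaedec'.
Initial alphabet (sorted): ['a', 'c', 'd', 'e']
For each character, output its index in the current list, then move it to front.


MTF encoding:
'e': index 3 in ['a', 'c', 'd', 'e'] -> ['e', 'a', 'c', 'd']
'e': index 0 in ['e', 'a', 'c', 'd'] -> ['e', 'a', 'c', 'd']
'd': index 3 in ['e', 'a', 'c', 'd'] -> ['d', 'e', 'a', 'c']
'd': index 0 in ['d', 'e', 'a', 'c'] -> ['d', 'e', 'a', 'c']
'e': index 1 in ['d', 'e', 'a', 'c'] -> ['e', 'd', 'a', 'c']
'e': index 0 in ['e', 'd', 'a', 'c'] -> ['e', 'd', 'a', 'c']
'd': index 1 in ['e', 'd', 'a', 'c'] -> ['d', 'e', 'a', 'c']
'a': index 2 in ['d', 'e', 'a', 'c'] -> ['a', 'd', 'e', 'c']
'e': index 2 in ['a', 'd', 'e', 'c'] -> ['e', 'a', 'd', 'c']
'd': index 2 in ['e', 'a', 'd', 'c'] -> ['d', 'e', 'a', 'c']
'e': index 1 in ['d', 'e', 'a', 'c'] -> ['e', 'd', 'a', 'c']
'c': index 3 in ['e', 'd', 'a', 'c'] -> ['c', 'e', 'd', 'a']


Output: [3, 0, 3, 0, 1, 0, 1, 2, 2, 2, 1, 3]


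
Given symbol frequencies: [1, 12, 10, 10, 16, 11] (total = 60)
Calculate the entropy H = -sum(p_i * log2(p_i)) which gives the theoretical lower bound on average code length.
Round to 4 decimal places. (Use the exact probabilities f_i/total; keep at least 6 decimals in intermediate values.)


Per-symbol terms -p_i * log2(p_i) with p_i = f_i/60:
  p = 1/60 = 0.016667: log2(p) = -5.906891, -p*log2(p) = 0.098448
  p = 12/60 = 0.200000: log2(p) = -2.321928, -p*log2(p) = 0.464386
  p = 10/60 = 0.166667: log2(p) = -2.584963, -p*log2(p) = 0.430827
  p = 10/60 = 0.166667: log2(p) = -2.584963, -p*log2(p) = 0.430827
  p = 16/60 = 0.266667: log2(p) = -1.906891, -p*log2(p) = 0.508504
  p = 11/60 = 0.183333: log2(p) = -2.447459, -p*log2(p) = 0.448701
H = 0.098448 + 0.464386 + 0.430827 + 0.430827 + 0.508504 + 0.448701 = 2.381693

H = 2.3817 bits/symbol


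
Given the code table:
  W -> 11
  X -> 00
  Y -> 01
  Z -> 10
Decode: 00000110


Decoding:
00 -> X
00 -> X
01 -> Y
10 -> Z


Result: XXYZ


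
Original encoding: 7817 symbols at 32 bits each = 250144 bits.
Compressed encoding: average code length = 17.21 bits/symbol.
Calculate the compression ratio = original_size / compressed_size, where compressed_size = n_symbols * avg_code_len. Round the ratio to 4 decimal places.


original_size = n_symbols * orig_bits = 7817 * 32 = 250144 bits
compressed_size = n_symbols * avg_code_len = 7817 * 17.21 = 134530.57 bits
ratio = original_size / compressed_size = 250144 / 134530.57 = 1.8594

Compression ratio = 1.8594


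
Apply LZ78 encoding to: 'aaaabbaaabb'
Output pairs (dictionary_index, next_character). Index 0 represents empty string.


LZ78 encoding steps:
Dictionary: {0: ''}
Step 1: w='' (idx 0), next='a' -> output (0, 'a'), add 'a' as idx 1
Step 2: w='a' (idx 1), next='a' -> output (1, 'a'), add 'aa' as idx 2
Step 3: w='a' (idx 1), next='b' -> output (1, 'b'), add 'ab' as idx 3
Step 4: w='' (idx 0), next='b' -> output (0, 'b'), add 'b' as idx 4
Step 5: w='aa' (idx 2), next='a' -> output (2, 'a'), add 'aaa' as idx 5
Step 6: w='b' (idx 4), next='b' -> output (4, 'b'), add 'bb' as idx 6


Encoded: [(0, 'a'), (1, 'a'), (1, 'b'), (0, 'b'), (2, 'a'), (4, 'b')]


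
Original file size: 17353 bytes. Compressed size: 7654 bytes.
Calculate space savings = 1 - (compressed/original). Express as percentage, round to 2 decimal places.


ratio = compressed/original = 7654/17353 = 0.441076
savings = 1 - ratio = 1 - 0.441076 = 0.558924
as a percentage: 0.558924 * 100 = 55.89%

Space savings = 1 - 7654/17353 = 55.89%


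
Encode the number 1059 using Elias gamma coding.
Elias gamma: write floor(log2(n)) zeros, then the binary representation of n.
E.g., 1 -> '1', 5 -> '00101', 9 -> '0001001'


num_bits = floor(log2(1059)) + 1 = 11
leading_zeros = num_bits - 1 = 10
binary(1059) = 10000100011

Elias gamma(1059) = '0000000000' + '10000100011' = 000000000010000100011 (21 bits)


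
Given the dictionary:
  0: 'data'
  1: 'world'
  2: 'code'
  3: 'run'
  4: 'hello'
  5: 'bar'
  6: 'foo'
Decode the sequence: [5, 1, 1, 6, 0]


Look up each index in the dictionary:
  5 -> 'bar'
  1 -> 'world'
  1 -> 'world'
  6 -> 'foo'
  0 -> 'data'

Decoded: "bar world world foo data"


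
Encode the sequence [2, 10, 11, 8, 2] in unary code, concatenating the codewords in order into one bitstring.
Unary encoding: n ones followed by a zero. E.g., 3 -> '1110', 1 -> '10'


Encode each number as n ones followed by a terminating 0:
  2 -> 110 (3 bits)
  10 -> 11111111110 (11 bits)
  11 -> 111111111110 (12 bits)
  8 -> 111111110 (9 bits)
  2 -> 110 (3 bits)
Total length = 3 + 11 + 12 + 9 + 3 = 38 bits.

Unary([2, 10, 11, 8, 2]) = 11011111111110111111111110111111110110 (38 bits)


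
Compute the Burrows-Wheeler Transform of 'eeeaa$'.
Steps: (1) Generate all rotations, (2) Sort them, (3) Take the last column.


Rotations (sorted):
  0: $eeeaa -> last char: a
  1: a$eeea -> last char: a
  2: aa$eee -> last char: e
  3: eaa$ee -> last char: e
  4: eeaa$e -> last char: e
  5: eeeaa$ -> last char: $


BWT = aaeee$


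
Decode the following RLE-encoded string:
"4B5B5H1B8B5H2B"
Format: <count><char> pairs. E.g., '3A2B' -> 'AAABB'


Expanding each <count><char> pair:
  4B -> 'BBBB'
  5B -> 'BBBBB'
  5H -> 'HHHHH'
  1B -> 'B'
  8B -> 'BBBBBBBB'
  5H -> 'HHHHH'
  2B -> 'BB'

Decoded = BBBBBBBBBHHHHHBBBBBBBBBHHHHHBB


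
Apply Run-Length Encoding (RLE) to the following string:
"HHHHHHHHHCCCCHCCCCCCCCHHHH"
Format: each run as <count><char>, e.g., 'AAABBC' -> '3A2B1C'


Scanning runs left to right:
  i=0: run of 'H' x 9 -> '9H'
  i=9: run of 'C' x 4 -> '4C'
  i=13: run of 'H' x 1 -> '1H'
  i=14: run of 'C' x 8 -> '8C'
  i=22: run of 'H' x 4 -> '4H'

RLE = 9H4C1H8C4H


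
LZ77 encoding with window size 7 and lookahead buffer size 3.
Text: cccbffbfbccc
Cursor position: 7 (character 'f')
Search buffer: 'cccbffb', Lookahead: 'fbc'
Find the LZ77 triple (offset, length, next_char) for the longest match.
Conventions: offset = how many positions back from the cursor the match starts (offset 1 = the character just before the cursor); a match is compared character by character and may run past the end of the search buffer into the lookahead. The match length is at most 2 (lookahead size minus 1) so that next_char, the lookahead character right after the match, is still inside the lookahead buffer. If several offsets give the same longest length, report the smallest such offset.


Try each offset into the search buffer:
  offset=1 (pos 6, char 'b'): match length 0
  offset=2 (pos 5, char 'f'): match length 2
  offset=3 (pos 4, char 'f'): match length 1
  offset=4 (pos 3, char 'b'): match length 0
  offset=5 (pos 2, char 'c'): match length 0
  offset=6 (pos 1, char 'c'): match length 0
  offset=7 (pos 0, char 'c'): match length 0
Longest match has length 2 at offset 2.
next_char = character at position 7 + 2 = 9 -> 'c'

Best match: offset=2, length=2 (matching 'fb' starting at position 5)
LZ77 triple: (2, 2, 'c')


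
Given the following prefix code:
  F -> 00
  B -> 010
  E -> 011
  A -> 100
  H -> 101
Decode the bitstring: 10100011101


Decoding step by step:
Bits 101 -> H
Bits 00 -> F
Bits 011 -> E
Bits 101 -> H


Decoded message: HFEH


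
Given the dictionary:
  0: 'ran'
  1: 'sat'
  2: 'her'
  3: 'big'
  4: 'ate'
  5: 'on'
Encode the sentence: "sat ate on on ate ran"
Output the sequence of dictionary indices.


Look up each word in the dictionary:
  'sat' -> 1
  'ate' -> 4
  'on' -> 5
  'on' -> 5
  'ate' -> 4
  'ran' -> 0

Encoded: [1, 4, 5, 5, 4, 0]


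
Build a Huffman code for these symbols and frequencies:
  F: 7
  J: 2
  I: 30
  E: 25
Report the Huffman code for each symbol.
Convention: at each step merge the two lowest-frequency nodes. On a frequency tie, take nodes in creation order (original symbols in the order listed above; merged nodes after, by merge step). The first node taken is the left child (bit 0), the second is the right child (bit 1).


Huffman tree construction:
Step 1: Merge J(2) + F(7) = 9
Step 2: Merge (J+F)(9) + E(25) = 34
Step 3: Merge I(30) + ((J+F)+E)(34) = 64
Read each symbol's code off the tree from the root (left child = 0, right child = 1).

Codes:
  F: 101 (length 3)
  J: 100 (length 3)
  I: 0 (length 1)
  E: 11 (length 2)
Average code length: 107/64 = 1.6719 bits/symbol


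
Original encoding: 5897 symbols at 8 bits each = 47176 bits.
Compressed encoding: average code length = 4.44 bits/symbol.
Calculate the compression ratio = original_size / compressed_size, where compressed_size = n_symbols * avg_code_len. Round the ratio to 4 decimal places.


original_size = n_symbols * orig_bits = 5897 * 8 = 47176 bits
compressed_size = n_symbols * avg_code_len = 5897 * 4.44 = 26182.68 bits
ratio = original_size / compressed_size = 47176 / 26182.68 = 1.8018

Compression ratio = 1.8018


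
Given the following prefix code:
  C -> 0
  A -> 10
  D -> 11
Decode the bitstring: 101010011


Decoding step by step:
Bits 10 -> A
Bits 10 -> A
Bits 10 -> A
Bits 0 -> C
Bits 11 -> D


Decoded message: AAACD


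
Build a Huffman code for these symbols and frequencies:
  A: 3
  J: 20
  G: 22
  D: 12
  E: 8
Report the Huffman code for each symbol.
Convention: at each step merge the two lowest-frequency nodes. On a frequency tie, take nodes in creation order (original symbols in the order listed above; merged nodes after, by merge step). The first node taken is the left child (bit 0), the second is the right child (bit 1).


Huffman tree construction:
Step 1: Merge A(3) + E(8) = 11
Step 2: Merge (A+E)(11) + D(12) = 23
Step 3: Merge J(20) + G(22) = 42
Step 4: Merge ((A+E)+D)(23) + (J+G)(42) = 65
Read each symbol's code off the tree from the root (left child = 0, right child = 1).

Codes:
  A: 000 (length 3)
  J: 10 (length 2)
  G: 11 (length 2)
  D: 01 (length 2)
  E: 001 (length 3)
Average code length: 141/65 = 2.1692 bits/symbol


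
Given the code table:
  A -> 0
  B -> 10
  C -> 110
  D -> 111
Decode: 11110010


Decoding:
111 -> D
10 -> B
0 -> A
10 -> B


Result: DBAB


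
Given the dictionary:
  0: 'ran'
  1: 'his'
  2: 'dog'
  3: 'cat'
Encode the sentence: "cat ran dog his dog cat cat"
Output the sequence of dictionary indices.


Look up each word in the dictionary:
  'cat' -> 3
  'ran' -> 0
  'dog' -> 2
  'his' -> 1
  'dog' -> 2
  'cat' -> 3
  'cat' -> 3

Encoded: [3, 0, 2, 1, 2, 3, 3]


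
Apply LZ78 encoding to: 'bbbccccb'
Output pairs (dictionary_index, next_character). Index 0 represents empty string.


LZ78 encoding steps:
Dictionary: {0: ''}
Step 1: w='' (idx 0), next='b' -> output (0, 'b'), add 'b' as idx 1
Step 2: w='b' (idx 1), next='b' -> output (1, 'b'), add 'bb' as idx 2
Step 3: w='' (idx 0), next='c' -> output (0, 'c'), add 'c' as idx 3
Step 4: w='c' (idx 3), next='c' -> output (3, 'c'), add 'cc' as idx 4
Step 5: w='c' (idx 3), next='b' -> output (3, 'b'), add 'cb' as idx 5


Encoded: [(0, 'b'), (1, 'b'), (0, 'c'), (3, 'c'), (3, 'b')]


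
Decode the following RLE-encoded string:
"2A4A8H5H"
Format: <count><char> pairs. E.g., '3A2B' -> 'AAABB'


Expanding each <count><char> pair:
  2A -> 'AA'
  4A -> 'AAAA'
  8H -> 'HHHHHHHH'
  5H -> 'HHHHH'

Decoded = AAAAAAHHHHHHHHHHHHH


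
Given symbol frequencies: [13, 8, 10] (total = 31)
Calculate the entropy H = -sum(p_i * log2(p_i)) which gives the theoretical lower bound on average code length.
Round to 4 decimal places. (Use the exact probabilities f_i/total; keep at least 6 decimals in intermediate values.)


Per-symbol terms -p_i * log2(p_i) with p_i = f_i/31:
  p = 13/31 = 0.419355: log2(p) = -1.253757, -p*log2(p) = 0.525769
  p = 8/31 = 0.258065: log2(p) = -1.954196, -p*log2(p) = 0.504309
  p = 10/31 = 0.322581: log2(p) = -1.632268, -p*log2(p) = 0.526538
H = 0.525769 + 0.504309 + 0.526538 = 1.556616

H = 1.5566 bits/symbol


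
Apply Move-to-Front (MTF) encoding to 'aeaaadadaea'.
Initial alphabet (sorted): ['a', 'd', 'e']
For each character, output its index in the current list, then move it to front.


MTF encoding:
'a': index 0 in ['a', 'd', 'e'] -> ['a', 'd', 'e']
'e': index 2 in ['a', 'd', 'e'] -> ['e', 'a', 'd']
'a': index 1 in ['e', 'a', 'd'] -> ['a', 'e', 'd']
'a': index 0 in ['a', 'e', 'd'] -> ['a', 'e', 'd']
'a': index 0 in ['a', 'e', 'd'] -> ['a', 'e', 'd']
'd': index 2 in ['a', 'e', 'd'] -> ['d', 'a', 'e']
'a': index 1 in ['d', 'a', 'e'] -> ['a', 'd', 'e']
'd': index 1 in ['a', 'd', 'e'] -> ['d', 'a', 'e']
'a': index 1 in ['d', 'a', 'e'] -> ['a', 'd', 'e']
'e': index 2 in ['a', 'd', 'e'] -> ['e', 'a', 'd']
'a': index 1 in ['e', 'a', 'd'] -> ['a', 'e', 'd']


Output: [0, 2, 1, 0, 0, 2, 1, 1, 1, 2, 1]


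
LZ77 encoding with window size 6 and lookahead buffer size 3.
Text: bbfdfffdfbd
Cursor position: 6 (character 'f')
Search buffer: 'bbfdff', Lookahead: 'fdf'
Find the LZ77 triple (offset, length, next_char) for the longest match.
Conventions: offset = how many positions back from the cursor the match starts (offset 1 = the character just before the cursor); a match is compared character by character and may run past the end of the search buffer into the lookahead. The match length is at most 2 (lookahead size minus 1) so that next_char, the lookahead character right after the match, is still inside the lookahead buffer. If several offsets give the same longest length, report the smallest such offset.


Try each offset into the search buffer:
  offset=1 (pos 5, char 'f'): match length 1
  offset=2 (pos 4, char 'f'): match length 1
  offset=3 (pos 3, char 'd'): match length 0
  offset=4 (pos 2, char 'f'): match length 2
  offset=5 (pos 1, char 'b'): match length 0
  offset=6 (pos 0, char 'b'): match length 0
Longest match has length 2 at offset 4.
next_char = character at position 6 + 2 = 8 -> 'f'

Best match: offset=4, length=2 (matching 'fd' starting at position 2)
LZ77 triple: (4, 2, 'f')


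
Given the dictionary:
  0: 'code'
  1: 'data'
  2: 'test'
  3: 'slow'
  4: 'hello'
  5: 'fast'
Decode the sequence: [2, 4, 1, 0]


Look up each index in the dictionary:
  2 -> 'test'
  4 -> 'hello'
  1 -> 'data'
  0 -> 'code'

Decoded: "test hello data code"


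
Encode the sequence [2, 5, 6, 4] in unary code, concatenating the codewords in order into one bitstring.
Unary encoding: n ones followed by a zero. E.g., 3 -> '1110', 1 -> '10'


Encode each number as n ones followed by a terminating 0:
  2 -> 110 (3 bits)
  5 -> 111110 (6 bits)
  6 -> 1111110 (7 bits)
  4 -> 11110 (5 bits)
Total length = 3 + 6 + 7 + 5 = 21 bits.

Unary([2, 5, 6, 4]) = 110111110111111011110 (21 bits)


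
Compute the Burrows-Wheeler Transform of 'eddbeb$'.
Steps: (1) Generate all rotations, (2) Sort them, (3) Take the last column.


Rotations (sorted):
  0: $eddbeb -> last char: b
  1: b$eddbe -> last char: e
  2: beb$edd -> last char: d
  3: dbeb$ed -> last char: d
  4: ddbeb$e -> last char: e
  5: eb$eddb -> last char: b
  6: eddbeb$ -> last char: $


BWT = beddeb$


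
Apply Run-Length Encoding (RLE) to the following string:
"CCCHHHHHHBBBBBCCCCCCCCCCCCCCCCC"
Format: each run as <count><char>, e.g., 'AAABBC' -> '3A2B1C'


Scanning runs left to right:
  i=0: run of 'C' x 3 -> '3C'
  i=3: run of 'H' x 6 -> '6H'
  i=9: run of 'B' x 5 -> '5B'
  i=14: run of 'C' x 17 -> '17C'

RLE = 3C6H5B17C


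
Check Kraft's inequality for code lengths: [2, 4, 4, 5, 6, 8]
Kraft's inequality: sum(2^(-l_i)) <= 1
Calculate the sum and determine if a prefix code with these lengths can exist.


Sum = 2^(-2) + 2^(-4) + 2^(-4) + 2^(-5) + 2^(-6) + 2^(-8)
    = 0.25 + 0.0625 + 0.0625 + 0.03125 + 0.015625 + 0.00390625
    = 109/256 = 0.42578125
Since 0.42578125 <= 1, Kraft's inequality IS satisfied.
A prefix code with these lengths CAN exist.

Kraft sum = 0.42578125. Satisfied.


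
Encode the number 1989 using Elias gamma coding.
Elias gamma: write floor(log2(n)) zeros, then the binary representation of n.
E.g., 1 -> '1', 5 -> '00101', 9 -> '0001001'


num_bits = floor(log2(1989)) + 1 = 11
leading_zeros = num_bits - 1 = 10
binary(1989) = 11111000101

Elias gamma(1989) = '0000000000' + '11111000101' = 000000000011111000101 (21 bits)


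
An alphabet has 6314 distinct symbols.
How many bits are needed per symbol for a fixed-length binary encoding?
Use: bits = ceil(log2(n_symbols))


log2(6314) = 12.6243
Bracket: 2^12 = 4096 < 6314 <= 2^13 = 8192
So ceil(log2(6314)) = 13

bits = ceil(log2(6314)) = ceil(12.6243) = 13 bits


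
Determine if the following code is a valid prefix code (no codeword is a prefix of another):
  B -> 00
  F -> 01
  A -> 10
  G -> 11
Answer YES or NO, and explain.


Checking each pair (does one codeword prefix another?):
  B='00' vs F='01': no prefix
  B='00' vs A='10': no prefix
  B='00' vs G='11': no prefix
  F='01' vs B='00': no prefix
  F='01' vs A='10': no prefix
  F='01' vs G='11': no prefix
  A='10' vs B='00': no prefix
  A='10' vs F='01': no prefix
  A='10' vs G='11': no prefix
  G='11' vs B='00': no prefix
  G='11' vs F='01': no prefix
  G='11' vs A='10': no prefix
No violation found over all pairs.

YES -- this is a valid prefix code. No codeword is a prefix of any other codeword.


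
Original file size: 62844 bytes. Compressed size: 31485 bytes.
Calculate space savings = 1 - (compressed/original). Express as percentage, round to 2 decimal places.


ratio = compressed/original = 31485/62844 = 0.501002
savings = 1 - ratio = 1 - 0.501002 = 0.498998
as a percentage: 0.498998 * 100 = 49.9%

Space savings = 1 - 31485/62844 = 49.9%


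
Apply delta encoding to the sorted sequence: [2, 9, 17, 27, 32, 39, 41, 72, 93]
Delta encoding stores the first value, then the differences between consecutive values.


First value: 2
Deltas:
  9 - 2 = 7
  17 - 9 = 8
  27 - 17 = 10
  32 - 27 = 5
  39 - 32 = 7
  41 - 39 = 2
  72 - 41 = 31
  93 - 72 = 21


Delta encoded: [2, 7, 8, 10, 5, 7, 2, 31, 21]


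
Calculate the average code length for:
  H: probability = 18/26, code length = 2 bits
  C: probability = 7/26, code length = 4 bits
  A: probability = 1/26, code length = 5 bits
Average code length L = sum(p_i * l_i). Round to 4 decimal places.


Weighted contributions p_i * l_i:
  H: (18/26) * 2 = 36/26
  C: (7/26) * 4 = 28/26
  A: (1/26) * 5 = 5/26
Sum = (36 + 28 + 5)/26 = 69/26

L = 69/26 = 2.6538 bits/symbol


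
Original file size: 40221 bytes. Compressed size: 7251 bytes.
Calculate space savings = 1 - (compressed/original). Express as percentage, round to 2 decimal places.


ratio = compressed/original = 7251/40221 = 0.180279
savings = 1 - ratio = 1 - 0.180279 = 0.819721
as a percentage: 0.819721 * 100 = 81.97%

Space savings = 1 - 7251/40221 = 81.97%


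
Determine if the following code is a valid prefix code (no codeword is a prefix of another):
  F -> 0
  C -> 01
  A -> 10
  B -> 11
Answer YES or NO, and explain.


Checking each pair (does one codeword prefix another?):
  F='0' vs C='01': prefix -- VIOLATION

NO -- this is NOT a valid prefix code. F (0) is a prefix of C (01).


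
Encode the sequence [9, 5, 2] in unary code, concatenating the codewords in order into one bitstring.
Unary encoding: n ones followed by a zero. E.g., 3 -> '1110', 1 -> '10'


Encode each number as n ones followed by a terminating 0:
  9 -> 1111111110 (10 bits)
  5 -> 111110 (6 bits)
  2 -> 110 (3 bits)
Total length = 10 + 6 + 3 = 19 bits.

Unary([9, 5, 2]) = 1111111110111110110 (19 bits)


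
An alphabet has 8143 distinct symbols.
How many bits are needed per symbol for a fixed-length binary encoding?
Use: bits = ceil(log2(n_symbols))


log2(8143) = 12.9913
Bracket: 2^12 = 4096 < 8143 <= 2^13 = 8192
So ceil(log2(8143)) = 13

bits = ceil(log2(8143)) = ceil(12.9913) = 13 bits


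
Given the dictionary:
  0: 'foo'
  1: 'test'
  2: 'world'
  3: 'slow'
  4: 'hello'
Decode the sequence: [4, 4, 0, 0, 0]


Look up each index in the dictionary:
  4 -> 'hello'
  4 -> 'hello'
  0 -> 'foo'
  0 -> 'foo'
  0 -> 'foo'

Decoded: "hello hello foo foo foo"


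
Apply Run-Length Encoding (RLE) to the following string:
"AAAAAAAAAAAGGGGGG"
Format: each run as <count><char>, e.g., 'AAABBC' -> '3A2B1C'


Scanning runs left to right:
  i=0: run of 'A' x 11 -> '11A'
  i=11: run of 'G' x 6 -> '6G'

RLE = 11A6G


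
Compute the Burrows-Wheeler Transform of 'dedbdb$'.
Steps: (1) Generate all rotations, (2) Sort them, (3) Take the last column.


Rotations (sorted):
  0: $dedbdb -> last char: b
  1: b$dedbd -> last char: d
  2: bdb$ded -> last char: d
  3: db$dedb -> last char: b
  4: dbdb$de -> last char: e
  5: dedbdb$ -> last char: $
  6: edbdb$d -> last char: d


BWT = bddbe$d


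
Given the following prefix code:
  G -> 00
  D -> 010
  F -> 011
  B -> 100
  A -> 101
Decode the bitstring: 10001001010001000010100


Decoding step by step:
Bits 100 -> B
Bits 010 -> D
Bits 010 -> D
Bits 100 -> B
Bits 010 -> D
Bits 00 -> G
Bits 010 -> D
Bits 100 -> B


Decoded message: BDDBDGDB


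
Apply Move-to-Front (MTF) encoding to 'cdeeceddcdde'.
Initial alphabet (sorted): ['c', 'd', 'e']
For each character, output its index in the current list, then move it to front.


MTF encoding:
'c': index 0 in ['c', 'd', 'e'] -> ['c', 'd', 'e']
'd': index 1 in ['c', 'd', 'e'] -> ['d', 'c', 'e']
'e': index 2 in ['d', 'c', 'e'] -> ['e', 'd', 'c']
'e': index 0 in ['e', 'd', 'c'] -> ['e', 'd', 'c']
'c': index 2 in ['e', 'd', 'c'] -> ['c', 'e', 'd']
'e': index 1 in ['c', 'e', 'd'] -> ['e', 'c', 'd']
'd': index 2 in ['e', 'c', 'd'] -> ['d', 'e', 'c']
'd': index 0 in ['d', 'e', 'c'] -> ['d', 'e', 'c']
'c': index 2 in ['d', 'e', 'c'] -> ['c', 'd', 'e']
'd': index 1 in ['c', 'd', 'e'] -> ['d', 'c', 'e']
'd': index 0 in ['d', 'c', 'e'] -> ['d', 'c', 'e']
'e': index 2 in ['d', 'c', 'e'] -> ['e', 'd', 'c']


Output: [0, 1, 2, 0, 2, 1, 2, 0, 2, 1, 0, 2]


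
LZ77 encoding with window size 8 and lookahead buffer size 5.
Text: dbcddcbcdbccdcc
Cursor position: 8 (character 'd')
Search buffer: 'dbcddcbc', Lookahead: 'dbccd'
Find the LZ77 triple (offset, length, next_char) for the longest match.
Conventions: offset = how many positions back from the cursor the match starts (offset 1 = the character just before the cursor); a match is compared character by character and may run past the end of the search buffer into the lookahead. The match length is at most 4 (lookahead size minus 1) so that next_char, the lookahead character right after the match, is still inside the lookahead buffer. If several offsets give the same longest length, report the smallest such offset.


Try each offset into the search buffer:
  offset=1 (pos 7, char 'c'): match length 0
  offset=2 (pos 6, char 'b'): match length 0
  offset=3 (pos 5, char 'c'): match length 0
  offset=4 (pos 4, char 'd'): match length 1
  offset=5 (pos 3, char 'd'): match length 1
  offset=6 (pos 2, char 'c'): match length 0
  offset=7 (pos 1, char 'b'): match length 0
  offset=8 (pos 0, char 'd'): match length 3
Longest match has length 3 at offset 8.
next_char = character at position 8 + 3 = 11 -> 'c'

Best match: offset=8, length=3 (matching 'dbc' starting at position 0)
LZ77 triple: (8, 3, 'c')


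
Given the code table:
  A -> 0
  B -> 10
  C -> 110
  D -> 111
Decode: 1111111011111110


Decoding:
111 -> D
111 -> D
10 -> B
111 -> D
111 -> D
10 -> B


Result: DDBDDB


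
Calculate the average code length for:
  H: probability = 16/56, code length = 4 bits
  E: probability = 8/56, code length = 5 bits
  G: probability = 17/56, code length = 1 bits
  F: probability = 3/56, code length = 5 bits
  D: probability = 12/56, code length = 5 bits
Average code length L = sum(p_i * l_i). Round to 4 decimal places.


Weighted contributions p_i * l_i:
  H: (16/56) * 4 = 64/56
  E: (8/56) * 5 = 40/56
  G: (17/56) * 1 = 17/56
  F: (3/56) * 5 = 15/56
  D: (12/56) * 5 = 60/56
Sum = (64 + 40 + 17 + 15 + 60)/56 = 196/56

L = 196/56 = 3.5000 bits/symbol


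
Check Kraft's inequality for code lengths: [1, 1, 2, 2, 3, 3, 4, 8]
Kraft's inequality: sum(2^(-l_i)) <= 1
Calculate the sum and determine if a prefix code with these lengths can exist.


Sum = 2^(-1) + 2^(-1) + 2^(-2) + 2^(-2) + 2^(-3) + 2^(-3) + 2^(-4) + 2^(-8)
    = 0.5 + 0.5 + 0.25 + 0.25 + 0.125 + 0.125 + 0.0625 + 0.00390625
    = 465/256 = 1.81640625
Since 1.81640625 > 1, Kraft's inequality is NOT satisfied.
A prefix code with these lengths CANNOT exist.

Kraft sum = 1.81640625. Not satisfied.


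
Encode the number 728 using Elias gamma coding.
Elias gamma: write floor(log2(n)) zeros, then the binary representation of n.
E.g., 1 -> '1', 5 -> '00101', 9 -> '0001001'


num_bits = floor(log2(728)) + 1 = 10
leading_zeros = num_bits - 1 = 9
binary(728) = 1011011000

Elias gamma(728) = '000000000' + '1011011000' = 0000000001011011000 (19 bits)


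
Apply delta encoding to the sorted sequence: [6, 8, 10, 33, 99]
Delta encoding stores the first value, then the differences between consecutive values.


First value: 6
Deltas:
  8 - 6 = 2
  10 - 8 = 2
  33 - 10 = 23
  99 - 33 = 66


Delta encoded: [6, 2, 2, 23, 66]


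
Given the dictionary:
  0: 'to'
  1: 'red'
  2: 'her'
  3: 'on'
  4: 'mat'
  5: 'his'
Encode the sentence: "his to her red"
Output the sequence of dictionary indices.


Look up each word in the dictionary:
  'his' -> 5
  'to' -> 0
  'her' -> 2
  'red' -> 1

Encoded: [5, 0, 2, 1]


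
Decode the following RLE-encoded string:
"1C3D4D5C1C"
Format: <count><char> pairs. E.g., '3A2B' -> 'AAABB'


Expanding each <count><char> pair:
  1C -> 'C'
  3D -> 'DDD'
  4D -> 'DDDD'
  5C -> 'CCCCC'
  1C -> 'C'

Decoded = CDDDDDDDCCCCCC


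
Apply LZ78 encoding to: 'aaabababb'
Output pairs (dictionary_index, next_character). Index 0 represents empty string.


LZ78 encoding steps:
Dictionary: {0: ''}
Step 1: w='' (idx 0), next='a' -> output (0, 'a'), add 'a' as idx 1
Step 2: w='a' (idx 1), next='a' -> output (1, 'a'), add 'aa' as idx 2
Step 3: w='' (idx 0), next='b' -> output (0, 'b'), add 'b' as idx 3
Step 4: w='a' (idx 1), next='b' -> output (1, 'b'), add 'ab' as idx 4
Step 5: w='ab' (idx 4), next='b' -> output (4, 'b'), add 'abb' as idx 5


Encoded: [(0, 'a'), (1, 'a'), (0, 'b'), (1, 'b'), (4, 'b')]


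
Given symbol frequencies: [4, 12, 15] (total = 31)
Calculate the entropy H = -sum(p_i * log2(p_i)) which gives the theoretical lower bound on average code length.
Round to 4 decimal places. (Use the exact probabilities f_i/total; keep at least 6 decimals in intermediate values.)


Per-symbol terms -p_i * log2(p_i) with p_i = f_i/31:
  p = 4/31 = 0.129032: log2(p) = -2.954196, -p*log2(p) = 0.381187
  p = 12/31 = 0.387097: log2(p) = -1.369234, -p*log2(p) = 0.530026
  p = 15/31 = 0.483871: log2(p) = -1.047306, -p*log2(p) = 0.506761
H = 0.381187 + 0.530026 + 0.506761 = 1.417974

H = 1.418 bits/symbol


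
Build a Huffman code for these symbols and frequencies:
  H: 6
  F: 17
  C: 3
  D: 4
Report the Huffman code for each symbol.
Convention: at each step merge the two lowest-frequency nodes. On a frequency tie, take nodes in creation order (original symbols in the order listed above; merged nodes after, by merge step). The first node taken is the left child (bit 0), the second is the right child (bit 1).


Huffman tree construction:
Step 1: Merge C(3) + D(4) = 7
Step 2: Merge H(6) + (C+D)(7) = 13
Step 3: Merge (H+(C+D))(13) + F(17) = 30
Read each symbol's code off the tree from the root (left child = 0, right child = 1).

Codes:
  H: 00 (length 2)
  F: 1 (length 1)
  C: 010 (length 3)
  D: 011 (length 3)
Average code length: 50/30 = 1.6667 bits/symbol


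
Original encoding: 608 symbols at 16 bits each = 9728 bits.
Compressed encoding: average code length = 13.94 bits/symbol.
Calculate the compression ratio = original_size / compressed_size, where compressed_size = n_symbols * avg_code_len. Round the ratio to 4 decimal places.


original_size = n_symbols * orig_bits = 608 * 16 = 9728 bits
compressed_size = n_symbols * avg_code_len = 608 * 13.94 = 8475.52 bits
ratio = original_size / compressed_size = 9728 / 8475.52 = 1.1478

Compression ratio = 1.1478


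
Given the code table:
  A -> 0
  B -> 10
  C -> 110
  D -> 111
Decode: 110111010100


Decoding:
110 -> C
111 -> D
0 -> A
10 -> B
10 -> B
0 -> A


Result: CDABBA


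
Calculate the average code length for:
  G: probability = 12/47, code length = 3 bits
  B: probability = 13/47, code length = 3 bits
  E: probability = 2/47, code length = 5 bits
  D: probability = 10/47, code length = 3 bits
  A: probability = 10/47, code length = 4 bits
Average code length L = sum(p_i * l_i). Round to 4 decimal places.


Weighted contributions p_i * l_i:
  G: (12/47) * 3 = 36/47
  B: (13/47) * 3 = 39/47
  E: (2/47) * 5 = 10/47
  D: (10/47) * 3 = 30/47
  A: (10/47) * 4 = 40/47
Sum = (36 + 39 + 10 + 30 + 40)/47 = 155/47

L = 155/47 = 3.2979 bits/symbol


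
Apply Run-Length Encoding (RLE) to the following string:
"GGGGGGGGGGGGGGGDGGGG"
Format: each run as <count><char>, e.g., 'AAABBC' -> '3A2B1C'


Scanning runs left to right:
  i=0: run of 'G' x 15 -> '15G'
  i=15: run of 'D' x 1 -> '1D'
  i=16: run of 'G' x 4 -> '4G'

RLE = 15G1D4G


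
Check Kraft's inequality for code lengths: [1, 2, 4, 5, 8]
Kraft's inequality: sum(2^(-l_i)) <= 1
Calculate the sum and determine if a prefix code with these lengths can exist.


Sum = 2^(-1) + 2^(-2) + 2^(-4) + 2^(-5) + 2^(-8)
    = 0.5 + 0.25 + 0.0625 + 0.03125 + 0.00390625
    = 217/256 = 0.84765625
Since 0.84765625 <= 1, Kraft's inequality IS satisfied.
A prefix code with these lengths CAN exist.

Kraft sum = 0.84765625. Satisfied.


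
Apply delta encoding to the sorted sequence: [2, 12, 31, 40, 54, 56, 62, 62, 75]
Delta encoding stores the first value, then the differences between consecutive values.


First value: 2
Deltas:
  12 - 2 = 10
  31 - 12 = 19
  40 - 31 = 9
  54 - 40 = 14
  56 - 54 = 2
  62 - 56 = 6
  62 - 62 = 0
  75 - 62 = 13


Delta encoded: [2, 10, 19, 9, 14, 2, 6, 0, 13]


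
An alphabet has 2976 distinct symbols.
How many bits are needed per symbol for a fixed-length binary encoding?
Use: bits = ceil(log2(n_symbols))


log2(2976) = 11.5392
Bracket: 2^11 = 2048 < 2976 <= 2^12 = 4096
So ceil(log2(2976)) = 12

bits = ceil(log2(2976)) = ceil(11.5392) = 12 bits


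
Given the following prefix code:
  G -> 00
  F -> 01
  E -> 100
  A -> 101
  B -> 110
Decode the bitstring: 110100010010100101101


Decoding step by step:
Bits 110 -> B
Bits 100 -> E
Bits 01 -> F
Bits 00 -> G
Bits 101 -> A
Bits 00 -> G
Bits 101 -> A
Bits 101 -> A


Decoded message: BEFGAGAA


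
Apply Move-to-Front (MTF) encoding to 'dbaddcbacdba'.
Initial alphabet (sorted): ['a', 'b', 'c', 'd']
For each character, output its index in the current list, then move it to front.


MTF encoding:
'd': index 3 in ['a', 'b', 'c', 'd'] -> ['d', 'a', 'b', 'c']
'b': index 2 in ['d', 'a', 'b', 'c'] -> ['b', 'd', 'a', 'c']
'a': index 2 in ['b', 'd', 'a', 'c'] -> ['a', 'b', 'd', 'c']
'd': index 2 in ['a', 'b', 'd', 'c'] -> ['d', 'a', 'b', 'c']
'd': index 0 in ['d', 'a', 'b', 'c'] -> ['d', 'a', 'b', 'c']
'c': index 3 in ['d', 'a', 'b', 'c'] -> ['c', 'd', 'a', 'b']
'b': index 3 in ['c', 'd', 'a', 'b'] -> ['b', 'c', 'd', 'a']
'a': index 3 in ['b', 'c', 'd', 'a'] -> ['a', 'b', 'c', 'd']
'c': index 2 in ['a', 'b', 'c', 'd'] -> ['c', 'a', 'b', 'd']
'd': index 3 in ['c', 'a', 'b', 'd'] -> ['d', 'c', 'a', 'b']
'b': index 3 in ['d', 'c', 'a', 'b'] -> ['b', 'd', 'c', 'a']
'a': index 3 in ['b', 'd', 'c', 'a'] -> ['a', 'b', 'd', 'c']


Output: [3, 2, 2, 2, 0, 3, 3, 3, 2, 3, 3, 3]


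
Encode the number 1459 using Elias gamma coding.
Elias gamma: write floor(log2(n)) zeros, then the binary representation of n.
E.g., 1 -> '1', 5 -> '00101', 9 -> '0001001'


num_bits = floor(log2(1459)) + 1 = 11
leading_zeros = num_bits - 1 = 10
binary(1459) = 10110110011

Elias gamma(1459) = '0000000000' + '10110110011' = 000000000010110110011 (21 bits)


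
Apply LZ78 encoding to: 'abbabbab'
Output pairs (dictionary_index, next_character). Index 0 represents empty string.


LZ78 encoding steps:
Dictionary: {0: ''}
Step 1: w='' (idx 0), next='a' -> output (0, 'a'), add 'a' as idx 1
Step 2: w='' (idx 0), next='b' -> output (0, 'b'), add 'b' as idx 2
Step 3: w='b' (idx 2), next='a' -> output (2, 'a'), add 'ba' as idx 3
Step 4: w='b' (idx 2), next='b' -> output (2, 'b'), add 'bb' as idx 4
Step 5: w='a' (idx 1), next='b' -> output (1, 'b'), add 'ab' as idx 5


Encoded: [(0, 'a'), (0, 'b'), (2, 'a'), (2, 'b'), (1, 'b')]


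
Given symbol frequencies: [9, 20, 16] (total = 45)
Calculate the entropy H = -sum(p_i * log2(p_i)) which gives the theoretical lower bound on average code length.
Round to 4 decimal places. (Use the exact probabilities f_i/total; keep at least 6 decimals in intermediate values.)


Per-symbol terms -p_i * log2(p_i) with p_i = f_i/45:
  p = 9/45 = 0.200000: log2(p) = -2.321928, -p*log2(p) = 0.464386
  p = 20/45 = 0.444444: log2(p) = -1.169925, -p*log2(p) = 0.519967
  p = 16/45 = 0.355556: log2(p) = -1.491853, -p*log2(p) = 0.530437
H = 0.464386 + 0.519967 + 0.530437 = 1.514790

H = 1.5148 bits/symbol


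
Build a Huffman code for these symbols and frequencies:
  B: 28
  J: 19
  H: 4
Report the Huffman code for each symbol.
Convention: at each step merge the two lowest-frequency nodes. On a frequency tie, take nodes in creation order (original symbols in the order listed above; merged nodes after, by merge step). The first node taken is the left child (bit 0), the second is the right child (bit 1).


Huffman tree construction:
Step 1: Merge H(4) + J(19) = 23
Step 2: Merge (H+J)(23) + B(28) = 51
Read each symbol's code off the tree from the root (left child = 0, right child = 1).

Codes:
  B: 1 (length 1)
  J: 01 (length 2)
  H: 00 (length 2)
Average code length: 74/51 = 1.4510 bits/symbol


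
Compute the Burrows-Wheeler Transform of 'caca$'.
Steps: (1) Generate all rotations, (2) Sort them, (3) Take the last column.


Rotations (sorted):
  0: $caca -> last char: a
  1: a$cac -> last char: c
  2: aca$c -> last char: c
  3: ca$ca -> last char: a
  4: caca$ -> last char: $


BWT = acca$


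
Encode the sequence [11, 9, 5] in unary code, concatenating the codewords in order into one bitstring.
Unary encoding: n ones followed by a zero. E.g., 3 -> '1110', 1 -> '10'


Encode each number as n ones followed by a terminating 0:
  11 -> 111111111110 (12 bits)
  9 -> 1111111110 (10 bits)
  5 -> 111110 (6 bits)
Total length = 12 + 10 + 6 = 28 bits.

Unary([11, 9, 5]) = 1111111111101111111110111110 (28 bits)


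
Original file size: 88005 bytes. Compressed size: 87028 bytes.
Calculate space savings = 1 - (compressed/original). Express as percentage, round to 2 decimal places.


ratio = compressed/original = 87028/88005 = 0.988898
savings = 1 - ratio = 1 - 0.988898 = 0.011102
as a percentage: 0.011102 * 100 = 1.11%

Space savings = 1 - 87028/88005 = 1.11%


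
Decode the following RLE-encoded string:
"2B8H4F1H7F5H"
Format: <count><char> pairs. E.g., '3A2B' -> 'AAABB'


Expanding each <count><char> pair:
  2B -> 'BB'
  8H -> 'HHHHHHHH'
  4F -> 'FFFF'
  1H -> 'H'
  7F -> 'FFFFFFF'
  5H -> 'HHHHH'

Decoded = BBHHHHHHHHFFFFHFFFFFFFHHHHH


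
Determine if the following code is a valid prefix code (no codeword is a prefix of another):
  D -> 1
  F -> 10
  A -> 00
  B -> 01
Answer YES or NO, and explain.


Checking each pair (does one codeword prefix another?):
  D='1' vs F='10': prefix -- VIOLATION

NO -- this is NOT a valid prefix code. D (1) is a prefix of F (10).


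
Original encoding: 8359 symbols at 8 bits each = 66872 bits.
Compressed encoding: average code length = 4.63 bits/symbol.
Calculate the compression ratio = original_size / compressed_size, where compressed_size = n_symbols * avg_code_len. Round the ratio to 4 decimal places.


original_size = n_symbols * orig_bits = 8359 * 8 = 66872 bits
compressed_size = n_symbols * avg_code_len = 8359 * 4.63 = 38702.17 bits
ratio = original_size / compressed_size = 66872 / 38702.17 = 1.7279

Compression ratio = 1.7279


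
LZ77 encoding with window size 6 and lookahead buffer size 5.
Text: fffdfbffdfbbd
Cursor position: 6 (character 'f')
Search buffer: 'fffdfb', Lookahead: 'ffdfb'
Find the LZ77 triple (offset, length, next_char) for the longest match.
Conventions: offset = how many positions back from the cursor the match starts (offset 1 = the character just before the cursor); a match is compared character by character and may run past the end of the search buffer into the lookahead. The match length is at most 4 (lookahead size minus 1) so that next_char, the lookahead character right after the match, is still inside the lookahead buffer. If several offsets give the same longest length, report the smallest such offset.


Try each offset into the search buffer:
  offset=1 (pos 5, char 'b'): match length 0
  offset=2 (pos 4, char 'f'): match length 1
  offset=3 (pos 3, char 'd'): match length 0
  offset=4 (pos 2, char 'f'): match length 1
  offset=5 (pos 1, char 'f'): match length 4
  offset=6 (pos 0, char 'f'): match length 2
Longest match has length 4 at offset 5.
next_char = character at position 6 + 4 = 10 -> 'b'

Best match: offset=5, length=4 (matching 'ffdf' starting at position 1)
LZ77 triple: (5, 4, 'b')


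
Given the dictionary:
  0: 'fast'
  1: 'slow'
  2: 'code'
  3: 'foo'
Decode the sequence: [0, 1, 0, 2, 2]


Look up each index in the dictionary:
  0 -> 'fast'
  1 -> 'slow'
  0 -> 'fast'
  2 -> 'code'
  2 -> 'code'

Decoded: "fast slow fast code code"


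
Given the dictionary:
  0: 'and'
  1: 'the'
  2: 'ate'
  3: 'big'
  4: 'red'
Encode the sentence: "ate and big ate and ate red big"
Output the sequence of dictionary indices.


Look up each word in the dictionary:
  'ate' -> 2
  'and' -> 0
  'big' -> 3
  'ate' -> 2
  'and' -> 0
  'ate' -> 2
  'red' -> 4
  'big' -> 3

Encoded: [2, 0, 3, 2, 0, 2, 4, 3]


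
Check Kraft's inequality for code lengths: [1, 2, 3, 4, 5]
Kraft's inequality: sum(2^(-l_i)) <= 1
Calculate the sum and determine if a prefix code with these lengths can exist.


Sum = 2^(-1) + 2^(-2) + 2^(-3) + 2^(-4) + 2^(-5)
    = 0.5 + 0.25 + 0.125 + 0.0625 + 0.03125
    = 31/32 = 0.96875
Since 0.96875 <= 1, Kraft's inequality IS satisfied.
A prefix code with these lengths CAN exist.

Kraft sum = 0.96875. Satisfied.


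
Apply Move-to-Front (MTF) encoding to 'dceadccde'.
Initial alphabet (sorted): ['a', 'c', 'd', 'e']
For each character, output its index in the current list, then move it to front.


MTF encoding:
'd': index 2 in ['a', 'c', 'd', 'e'] -> ['d', 'a', 'c', 'e']
'c': index 2 in ['d', 'a', 'c', 'e'] -> ['c', 'd', 'a', 'e']
'e': index 3 in ['c', 'd', 'a', 'e'] -> ['e', 'c', 'd', 'a']
'a': index 3 in ['e', 'c', 'd', 'a'] -> ['a', 'e', 'c', 'd']
'd': index 3 in ['a', 'e', 'c', 'd'] -> ['d', 'a', 'e', 'c']
'c': index 3 in ['d', 'a', 'e', 'c'] -> ['c', 'd', 'a', 'e']
'c': index 0 in ['c', 'd', 'a', 'e'] -> ['c', 'd', 'a', 'e']
'd': index 1 in ['c', 'd', 'a', 'e'] -> ['d', 'c', 'a', 'e']
'e': index 3 in ['d', 'c', 'a', 'e'] -> ['e', 'd', 'c', 'a']


Output: [2, 2, 3, 3, 3, 3, 0, 1, 3]
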